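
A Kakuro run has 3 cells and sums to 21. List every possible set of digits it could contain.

{4,8,9}; {5,7,9}; {6,7,8}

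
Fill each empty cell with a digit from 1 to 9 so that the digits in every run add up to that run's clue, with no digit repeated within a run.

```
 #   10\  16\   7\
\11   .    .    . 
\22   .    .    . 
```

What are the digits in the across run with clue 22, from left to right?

16 in 2 cells must be {7,9}.
The 11 across and the 16 down share only 7, so R1C2 = 7.
R2C2 = 16 − 7 = 9 completes the 16 down.
Nothing is forced directly, so branch on R2C3, whose candidates are 5 or 6. If R2C3 = 5: then R1C3 would have to be in {1,3} for the 11 across but in {2} for the 7 down — contradiction. So R2C3 = 6.
R1C3 = 7 − 6 = 1 completes the 7 down.
R2C1 = 22 − 15 = 7 completes the 22 across.
R1C1 = 11 − 8 = 3 completes the 11 across.

7 9 6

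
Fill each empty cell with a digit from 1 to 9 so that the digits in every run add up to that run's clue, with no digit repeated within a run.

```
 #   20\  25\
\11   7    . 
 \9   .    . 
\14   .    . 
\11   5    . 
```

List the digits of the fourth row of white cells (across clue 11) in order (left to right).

R1C2 = 11 − 7 = 4 completes the 11 across.
Given what's placed, R3C1 must be 6 to fit the 14 across and 20 down.
R3C2 = 14 − 6 = 8 completes the 14 across.
R4C2 = 11 − 5 = 6 completes the 11 across.
R2C1 = 20 − 18 = 2 completes the 20 down.
R2C2 = 9 − 2 = 7 completes the 9 across.

5 6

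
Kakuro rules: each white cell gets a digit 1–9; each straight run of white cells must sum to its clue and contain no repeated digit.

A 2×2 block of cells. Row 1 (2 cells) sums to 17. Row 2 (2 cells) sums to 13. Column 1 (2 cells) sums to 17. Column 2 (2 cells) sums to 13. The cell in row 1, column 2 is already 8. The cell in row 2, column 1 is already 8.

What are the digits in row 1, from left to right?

17 in 2 cells must be {8,9}.
(1,1) = 17 − 8 = 9 completes the 17 across.
(2,2) = 13 − 8 = 5 completes the 13 across.

9 8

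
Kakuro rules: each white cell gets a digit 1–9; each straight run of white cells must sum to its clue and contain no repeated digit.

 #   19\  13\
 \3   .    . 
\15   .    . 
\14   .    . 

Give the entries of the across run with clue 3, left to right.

3 in 2 cells must be {1,2}.
The 3 across and the 19 down share only 2, so R1C1 = 2.
R1C2 = 3 − 2 = 1 completes the 3 across.
Nothing is forced directly, so branch on R2C1, whose candidates are 8 or 9. If R2C1 = 9: then R2C2 would have to be in {6} for the 15 across but in {3,4,5,7,8,9} for the 13 down — contradiction. So R2C1 = 8.
R2C2 = 15 − 8 = 7 completes the 15 across.
R3C1 = 19 − 10 = 9 completes the 19 down.
R3C2 = 14 − 9 = 5 completes the 14 across.

2 1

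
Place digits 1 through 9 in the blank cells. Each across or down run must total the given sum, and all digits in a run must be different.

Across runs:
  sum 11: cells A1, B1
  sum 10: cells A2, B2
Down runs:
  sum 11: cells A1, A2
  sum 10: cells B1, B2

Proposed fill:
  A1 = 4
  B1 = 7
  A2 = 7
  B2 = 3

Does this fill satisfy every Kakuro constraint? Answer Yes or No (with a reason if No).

Yes

Across: 4+7=11; 7+3=10. Down: 4+7=11; 7+3=10. No digit repeats within any run.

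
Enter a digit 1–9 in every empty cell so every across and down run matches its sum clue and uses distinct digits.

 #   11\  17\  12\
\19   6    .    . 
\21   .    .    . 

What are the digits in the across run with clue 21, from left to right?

5 9 7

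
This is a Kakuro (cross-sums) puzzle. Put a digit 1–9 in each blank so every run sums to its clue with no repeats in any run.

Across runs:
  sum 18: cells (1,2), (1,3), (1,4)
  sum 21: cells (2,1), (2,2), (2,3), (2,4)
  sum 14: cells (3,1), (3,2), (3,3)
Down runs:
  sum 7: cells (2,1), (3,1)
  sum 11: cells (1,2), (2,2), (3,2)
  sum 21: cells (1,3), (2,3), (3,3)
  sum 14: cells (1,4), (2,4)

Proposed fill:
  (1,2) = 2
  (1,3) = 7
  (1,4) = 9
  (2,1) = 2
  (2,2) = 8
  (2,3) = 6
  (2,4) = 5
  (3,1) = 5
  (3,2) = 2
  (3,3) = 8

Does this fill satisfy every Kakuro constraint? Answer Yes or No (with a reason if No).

No — the across run (3,1)–(3,3) sums to 15, not 14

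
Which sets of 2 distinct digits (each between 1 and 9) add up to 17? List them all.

{8,9}

2 distinct digits from 1–9 sum between 3 and 17.
Only one set works: {8,9}.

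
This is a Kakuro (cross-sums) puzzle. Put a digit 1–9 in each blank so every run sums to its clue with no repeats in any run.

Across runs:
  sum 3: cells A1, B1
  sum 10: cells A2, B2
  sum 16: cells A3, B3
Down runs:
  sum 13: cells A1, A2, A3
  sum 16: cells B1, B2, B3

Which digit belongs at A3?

7

3 in 2 cells must be {1,2}; 16 in 2 cells must be {7,9}.
Nothing is forced directly, so branch on A1, whose candidates are 1 or 2. If A1 = 1: that forces B1 = 2, B3 = 9, after which B2 would have to be in {1,2,3,4,6,7,8,9} for the 10 across but in {5} for the 16 down — contradiction. So A1 = 2.
B1 = 3 − 2 = 1 completes the 3 across.
Given what's placed, A3 must be 7 to fit the 16 across and 13 down.
B3 = 16 − 7 = 9 completes the 16 across.
A2 = 13 − 9 = 4 completes the 13 down.
B2 = 10 − 4 = 6 completes the 10 across.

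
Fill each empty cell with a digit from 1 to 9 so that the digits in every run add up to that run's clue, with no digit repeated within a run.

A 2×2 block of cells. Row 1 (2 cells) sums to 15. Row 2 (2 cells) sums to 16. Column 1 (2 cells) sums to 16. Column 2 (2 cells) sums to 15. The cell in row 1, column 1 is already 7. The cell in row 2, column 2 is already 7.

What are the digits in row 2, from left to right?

16 in 2 cells must be {7,9}.
(1,2) = 15 − 7 = 8 completes the 15 across.
(2,1) = 16 − 7 = 9 completes the 16 across.

9 7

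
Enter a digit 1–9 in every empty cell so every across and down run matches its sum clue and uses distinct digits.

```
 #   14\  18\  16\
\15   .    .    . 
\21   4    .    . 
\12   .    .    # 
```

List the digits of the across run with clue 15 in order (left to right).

2 6 7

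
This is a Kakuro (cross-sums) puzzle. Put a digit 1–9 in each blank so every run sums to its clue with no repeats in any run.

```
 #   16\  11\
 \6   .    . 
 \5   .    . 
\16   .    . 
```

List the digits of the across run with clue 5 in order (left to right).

16 in 2 cells must be {7,9}.
The 16 across and the 11 down share only 7, so R3C2 = 7.
Given what's placed, R1C2 must be 1 to fit the 6 across and 11 down.
R2C2 = 11 − 8 = 3 completes the 11 down.
R3C1 = 16 − 7 = 9 completes the 16 across.
R1C1 = 6 − 1 = 5 completes the 6 across.
R2C1 = 5 − 3 = 2 completes the 5 across.

2, 3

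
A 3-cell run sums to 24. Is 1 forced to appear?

No

The only way to make 24 from 3 distinct digits is {7,8,9}, which does not contain 1.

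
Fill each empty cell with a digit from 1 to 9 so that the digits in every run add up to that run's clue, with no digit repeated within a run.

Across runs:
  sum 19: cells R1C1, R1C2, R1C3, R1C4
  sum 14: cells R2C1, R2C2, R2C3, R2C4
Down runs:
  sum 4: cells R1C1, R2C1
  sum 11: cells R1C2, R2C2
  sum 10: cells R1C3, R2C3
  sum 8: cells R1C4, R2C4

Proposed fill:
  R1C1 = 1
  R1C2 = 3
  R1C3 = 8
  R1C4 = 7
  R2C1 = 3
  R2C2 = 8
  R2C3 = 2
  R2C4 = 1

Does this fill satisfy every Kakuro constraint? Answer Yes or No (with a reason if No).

Yes

Across: 1+3+8+7=19; 3+8+2+1=14. Down: 1+3=4; 3+8=11; 8+2=10; 7+1=8. No digit repeats within any run.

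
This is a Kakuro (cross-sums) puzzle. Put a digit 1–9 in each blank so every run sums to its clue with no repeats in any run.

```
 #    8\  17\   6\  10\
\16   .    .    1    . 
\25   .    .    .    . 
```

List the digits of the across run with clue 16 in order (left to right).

5 8 1 2

17 in 2 cells must be {8,9}.
R2C3 = 6 − 1 = 5 completes the 6 down.
Nothing is forced directly, so branch on R2C1, whose candidates are 3 or 7. If R2C1 = 7: then R1C1 would have to be in {2,3,4,5,6,7,8,9} for the 16 across but in {1} for the 8 down — contradiction. So R2C1 = 3.
R1C1 = 8 − 3 = 5 completes the 8 down.
R1C2 = 8: the only remaining digit allowed by both the 16 across and the 17 down.
R1C4 = 16 − 14 = 2 completes the 16 across.
R2C2 = 17 − 8 = 9 completes the 17 down.
R2C4 = 25 − 17 = 8 completes the 25 across.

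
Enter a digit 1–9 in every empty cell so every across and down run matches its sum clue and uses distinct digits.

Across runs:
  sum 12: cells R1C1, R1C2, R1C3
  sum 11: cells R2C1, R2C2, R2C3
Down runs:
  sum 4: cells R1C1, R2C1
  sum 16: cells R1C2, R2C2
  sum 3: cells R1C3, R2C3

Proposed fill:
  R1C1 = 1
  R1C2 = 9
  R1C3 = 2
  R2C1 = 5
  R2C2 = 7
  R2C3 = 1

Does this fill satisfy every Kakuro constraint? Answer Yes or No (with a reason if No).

No — the down run R1C1–R2C1 sums to 6, not 4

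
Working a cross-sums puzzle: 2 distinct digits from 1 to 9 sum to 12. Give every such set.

2 distinct digits from 1–9 sum between 3 and 17.

{3,9}; {4,8}; {5,7}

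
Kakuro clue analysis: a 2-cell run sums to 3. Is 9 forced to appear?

No

The only way to make 3 from 2 distinct digits is {1,2}, which does not contain 9.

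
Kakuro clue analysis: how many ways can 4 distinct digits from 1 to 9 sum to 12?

2

4 distinct digits from 1–9 sum between 10 and 30.
Enumerating: {1,2,3,6}, {1,2,4,5}.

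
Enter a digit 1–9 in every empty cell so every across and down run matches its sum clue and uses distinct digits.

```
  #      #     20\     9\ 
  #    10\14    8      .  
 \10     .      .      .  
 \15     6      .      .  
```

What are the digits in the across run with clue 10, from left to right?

4 5 1

R1C3 = 14 − 8 = 6 completes the 14 across.
R2C1 = 10 − 6 = 4 completes the 10 down.
R2C2 = 5: the only remaining digit allowed by both the 10 across and the 20 down.
R2C3 = 10 − 9 = 1 completes the 10 across.
R3C2 = 20 − 13 = 7 completes the 20 down.
R3C3 = 15 − 13 = 2 completes the 15 across.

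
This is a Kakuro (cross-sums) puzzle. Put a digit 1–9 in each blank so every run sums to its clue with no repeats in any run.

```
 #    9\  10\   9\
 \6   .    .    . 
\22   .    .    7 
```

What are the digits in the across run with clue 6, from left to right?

3 1 2

6 in 3 cells must be {1,2,3}.
R1C3 = 9 − 7 = 2 completes the 9 down.
Given what's placed, R2C1 must be 6 to fit the 22 across and 9 down.
R2C2 = 22 − 13 = 9 completes the 22 across.
R1C1 = 9 − 6 = 3 completes the 9 down.
R1C2 = 6 − 5 = 1 completes the 6 across.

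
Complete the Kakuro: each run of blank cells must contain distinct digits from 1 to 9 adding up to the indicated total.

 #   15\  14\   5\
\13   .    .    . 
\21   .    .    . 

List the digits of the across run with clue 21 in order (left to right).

The 21 across and the 5 down share only 4, so R2C3 = 4.
R1C3 = 5 − 4 = 1 completes the 5 down.
Nothing is forced directly, so branch on R2C1, whose candidates are 8 or 9. If R2C1 = 9: then R1C1 would have to be in {3,4,5,7,8,9} for the 13 across but in {6} for the 15 down — contradiction. So R2C1 = 8.
R1C1 = 15 − 8 = 7 completes the 15 down.
R1C2 = 13 − 8 = 5 completes the 13 across.
R2C2 = 21 − 12 = 9 completes the 21 across.

8 9 4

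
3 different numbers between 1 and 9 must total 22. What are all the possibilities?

{5,8,9}; {6,7,9}

3 distinct digits from 1–9 sum between 6 and 24.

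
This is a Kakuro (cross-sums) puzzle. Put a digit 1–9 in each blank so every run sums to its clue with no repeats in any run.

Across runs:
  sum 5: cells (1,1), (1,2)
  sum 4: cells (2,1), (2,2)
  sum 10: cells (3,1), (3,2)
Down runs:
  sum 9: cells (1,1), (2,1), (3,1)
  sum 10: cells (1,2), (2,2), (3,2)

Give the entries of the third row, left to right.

4 6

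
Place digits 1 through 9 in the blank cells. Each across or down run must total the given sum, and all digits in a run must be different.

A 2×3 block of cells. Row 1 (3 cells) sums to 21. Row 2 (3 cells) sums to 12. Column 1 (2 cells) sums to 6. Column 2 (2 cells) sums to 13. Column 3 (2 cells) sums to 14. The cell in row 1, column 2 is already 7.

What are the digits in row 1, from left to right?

Given what's placed, (1,1) must be 5 to fit the 21 across and 6 down.
(1,3) = 21 − 12 = 9 completes the 21 across.
(2,1) = 6 − 5 = 1 completes the 6 down.
(2,2) = 13 − 7 = 6 completes the 13 down.
(2,3) = 12 − 7 = 5 completes the 12 across.

5 7 9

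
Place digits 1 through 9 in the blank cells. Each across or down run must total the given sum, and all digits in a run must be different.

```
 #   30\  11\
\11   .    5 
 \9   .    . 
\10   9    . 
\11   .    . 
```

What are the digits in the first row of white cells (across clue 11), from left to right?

6 5

30 in 4 cells must be {6,7,8,9}; 11 in 4 cells must be {1,2,3,5}.
R1C1 = 11 − 5 = 6 completes the 11 across.
R3C2 = 10 − 9 = 1 completes the 10 across.
Nothing is forced directly, so branch on R2C1, whose candidates are 7 or 8. If R2C1 = 8: then R2C2 would have to be in {1} for the 9 across but in {2,3} for the 11 down — contradiction. So R2C1 = 7.
R2C2 = 9 − 7 = 2 completes the 9 across.
R4C1 = 30 − 22 = 8 completes the 30 down.
R4C2 = 11 − 8 = 3 completes the 11 across.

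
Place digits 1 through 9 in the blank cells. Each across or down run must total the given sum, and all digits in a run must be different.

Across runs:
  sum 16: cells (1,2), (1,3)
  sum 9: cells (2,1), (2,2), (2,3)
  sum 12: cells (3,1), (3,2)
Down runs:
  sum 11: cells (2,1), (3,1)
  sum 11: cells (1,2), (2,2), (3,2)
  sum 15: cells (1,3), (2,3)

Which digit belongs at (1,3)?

16 in 2 cells must be {7,9}.
The 16 across and the 11 down share only 7, so (1,2) = 7.
(1,3) = 16 − 7 = 9 completes the 16 across.
(2,3) = 15 − 9 = 6 completes the 15 down.
(3,2) = 3: the only remaining digit allowed by both the 12 across and the 11 down.
(2,1) = 2: the only remaining digit allowed by both the 9 across and the 11 down.
(2,2) = 9 − 8 = 1 completes the 9 across.
(3,1) = 12 − 3 = 9 completes the 12 across.

9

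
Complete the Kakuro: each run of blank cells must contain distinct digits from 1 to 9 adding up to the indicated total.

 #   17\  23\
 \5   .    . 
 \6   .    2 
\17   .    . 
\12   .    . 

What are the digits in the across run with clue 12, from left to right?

3, 9

17 in 2 cells must be {8,9}.
Given what's placed, R1C2 must be 4 to fit the 5 across and 23 down.
R2C1 = 6 − 2 = 4 completes the 6 across.
R1C1 = 5 − 4 = 1 completes the 5 across.
Given what's placed, R3C1 must be 9 to fit the 17 across and 17 down.
R3C2 = 17 − 9 = 8 completes the 17 across.
R4C1 = 17 − 14 = 3 completes the 17 down.
R4C2 = 12 − 3 = 9 completes the 12 across.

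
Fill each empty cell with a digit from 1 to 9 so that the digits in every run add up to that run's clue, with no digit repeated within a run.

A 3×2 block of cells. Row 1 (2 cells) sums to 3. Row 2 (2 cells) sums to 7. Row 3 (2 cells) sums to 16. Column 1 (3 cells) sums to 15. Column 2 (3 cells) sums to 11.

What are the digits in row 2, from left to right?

3 in 2 cells must be {1,2}; 16 in 2 cells must be {7,9}.
The 16 across and the 11 down share only 7, so (3,2) = 7.
Given what's placed, (1,2) must be 1 to fit the 3 across and 11 down.
(2,2) = 11 − 8 = 3 completes the 11 down.
(3,1) = 16 − 7 = 9 completes the 16 across.
(1,1) = 3 − 1 = 2 completes the 3 across.
(2,1) = 7 − 3 = 4 completes the 7 across.

4 3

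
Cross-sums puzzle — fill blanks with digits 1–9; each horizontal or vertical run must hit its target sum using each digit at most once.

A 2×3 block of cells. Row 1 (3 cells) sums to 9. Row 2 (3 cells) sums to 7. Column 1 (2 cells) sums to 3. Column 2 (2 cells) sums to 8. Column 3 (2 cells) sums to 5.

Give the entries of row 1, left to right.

2, 6, 1

7 in 3 cells must be {1,2,4}; 3 in 2 cells must be {1,2}.
Nothing is forced directly, so branch on (2,2), whose candidates are 1 or 2. If (2,2) = 1: then (1,2) would have to be in {1,2,3,4,5,6} for the 9 across but in {7} for the 8 down — contradiction. So (2,2) = 2.
(1,2) = 8 − 2 = 6 completes the 8 down.
Given what's placed, (2,1) must be 1 to fit the 7 across and 3 down.
(2,3) = 7 − 3 = 4 completes the 7 across.
(1,1) = 3 − 1 = 2 completes the 3 down.
(1,3) = 9 − 8 = 1 completes the 9 across.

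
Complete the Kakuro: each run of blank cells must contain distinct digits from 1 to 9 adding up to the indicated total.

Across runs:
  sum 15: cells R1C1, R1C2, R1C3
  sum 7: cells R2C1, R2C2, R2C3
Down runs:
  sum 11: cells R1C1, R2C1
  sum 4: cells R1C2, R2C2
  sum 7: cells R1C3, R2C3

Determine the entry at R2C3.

7 in 3 cells must be {1,2,4}; 4 in 2 cells must be {1,3}.
The 7 across and the 4 down share only 1, so R2C2 = 1.
R1C2 = 4 − 1 = 3 completes the 4 down.
Nothing is forced directly, so branch on R2C1, whose candidates are 2 or 4. If R2C1 = 2: then R1C1 would have to be in {4,5,7,8} for the 15 across but in {9} for the 11 down — contradiction. So R2C1 = 4.
R1C1 = 11 − 4 = 7 completes the 11 down.
R1C3 = 15 − 10 = 5 completes the 15 across.
R2C3 = 7 − 5 = 2 completes the 7 across.

2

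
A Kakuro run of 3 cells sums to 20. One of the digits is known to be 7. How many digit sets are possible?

2

3 distinct digits from 1–9 sum between 6 and 24.
Keeping only sets containing 7.
Enumerating: {4,7,9}, {5,7,8}.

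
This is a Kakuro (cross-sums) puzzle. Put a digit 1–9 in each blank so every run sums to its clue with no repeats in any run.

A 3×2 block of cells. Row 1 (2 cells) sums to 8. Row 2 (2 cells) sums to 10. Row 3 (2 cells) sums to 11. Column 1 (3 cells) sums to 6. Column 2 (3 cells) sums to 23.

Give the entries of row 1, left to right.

2, 6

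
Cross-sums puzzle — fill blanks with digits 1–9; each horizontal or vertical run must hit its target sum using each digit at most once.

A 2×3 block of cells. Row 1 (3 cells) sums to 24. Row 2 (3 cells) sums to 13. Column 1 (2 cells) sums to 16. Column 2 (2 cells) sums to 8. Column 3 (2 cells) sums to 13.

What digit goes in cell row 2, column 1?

7

24 in 3 cells must be {7,8,9}; 16 in 2 cells must be {7,9}.
The 24 across and the 8 down share only 7, so (1,2) = 7.
(2,2) = 8 − 7 = 1 completes the 8 down.
Given what's placed, (1,1) must be 9 to fit the 24 across and 16 down.
(1,3) = 24 − 16 = 8 completes the 24 across.
(2,1) = 16 − 9 = 7 completes the 16 down.
(2,3) = 13 − 8 = 5 completes the 13 across.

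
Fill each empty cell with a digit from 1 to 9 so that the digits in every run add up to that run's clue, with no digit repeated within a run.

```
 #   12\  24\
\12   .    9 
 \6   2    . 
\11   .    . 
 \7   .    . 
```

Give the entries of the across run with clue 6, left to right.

2 4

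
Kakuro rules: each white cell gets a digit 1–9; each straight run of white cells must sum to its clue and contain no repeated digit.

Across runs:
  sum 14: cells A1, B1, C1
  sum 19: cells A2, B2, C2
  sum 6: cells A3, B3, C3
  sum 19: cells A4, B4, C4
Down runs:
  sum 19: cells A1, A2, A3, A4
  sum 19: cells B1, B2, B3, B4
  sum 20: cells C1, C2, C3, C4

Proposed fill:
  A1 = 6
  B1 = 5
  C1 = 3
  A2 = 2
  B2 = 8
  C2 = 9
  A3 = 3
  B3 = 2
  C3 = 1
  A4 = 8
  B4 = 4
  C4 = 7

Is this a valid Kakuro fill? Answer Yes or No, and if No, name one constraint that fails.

Yes

Across: 6+5+3=14; 2+8+9=19; 3+2+1=6; 8+4+7=19. Down: 6+2+3+8=19; 5+8+2+4=19; 3+9+1+7=20. No digit repeats within any run.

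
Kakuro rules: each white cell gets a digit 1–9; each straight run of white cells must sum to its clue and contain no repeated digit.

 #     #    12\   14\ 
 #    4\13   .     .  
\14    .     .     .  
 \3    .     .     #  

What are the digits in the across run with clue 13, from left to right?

4, 9

3 in 2 cells must be {1,2}; 4 in 2 cells must be {1,3}.
The 3 across and the 4 down share only 1, so R3C1 = 1.
R3C2 = 3 − 1 = 2 completes the 3 across.
R2C1 = 4 − 1 = 3 completes the 4 down.
No cell is forced outright now. R2C3 can only be 5 or 6 or 9 (the digits allowed by both its 14 across and its 14 down). If R2C3 = 6: that forces R1C3 = 8, after which R2C2 would have to be in {5} for the 14 across but in {1,3,4,6,7,9} for the 12 down — contradiction. If R2C3 = 9: that forces R1C3 = 5, after which R2C2 would have to be in {2} for the 14 across but in {1,3,4,6,7,9} for the 12 down — contradiction. So R2C3 = 5.
R1C3 = 14 − 5 = 9 completes the 14 down.
R2C2 = 14 − 8 = 6 completes the 14 across.
R1C2 = 13 − 9 = 4 completes the 13 across.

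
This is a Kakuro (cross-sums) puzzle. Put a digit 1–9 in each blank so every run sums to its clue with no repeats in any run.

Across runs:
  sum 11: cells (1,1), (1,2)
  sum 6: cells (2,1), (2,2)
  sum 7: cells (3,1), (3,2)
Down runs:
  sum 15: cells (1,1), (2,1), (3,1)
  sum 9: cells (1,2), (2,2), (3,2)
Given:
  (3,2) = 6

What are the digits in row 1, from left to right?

9 2

Given what's placed, (1,2) must be 2 to fit the 11 across and 9 down.
(2,2) = 9 − 8 = 1 completes the 9 down.
(3,1) = 7 − 6 = 1 completes the 7 across.
(1,1) = 11 − 2 = 9 completes the 11 across.
(2,1) = 6 − 1 = 5 completes the 6 across.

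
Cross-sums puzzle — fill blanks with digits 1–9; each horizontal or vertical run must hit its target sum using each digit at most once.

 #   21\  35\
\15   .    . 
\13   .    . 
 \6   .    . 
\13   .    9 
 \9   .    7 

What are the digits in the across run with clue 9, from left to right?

35 in 5 cells must be {5,6,7,8,9}.
R3C2 = 5: the only remaining digit allowed by both the 6 across and the 35 down.
R4C1 = 13 − 9 = 4 completes the 13 across.
R5C1 = 9 − 7 = 2 completes the 9 across.

2, 7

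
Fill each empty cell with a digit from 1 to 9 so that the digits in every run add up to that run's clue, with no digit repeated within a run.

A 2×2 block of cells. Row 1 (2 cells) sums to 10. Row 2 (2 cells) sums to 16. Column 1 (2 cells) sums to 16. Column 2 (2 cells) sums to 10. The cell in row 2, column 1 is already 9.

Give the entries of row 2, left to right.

9 7

16 in 2 cells must be {7,9}.
(1,1) = 16 − 9 = 7 completes the 16 down.
(1,2) = 10 − 7 = 3 completes the 10 across.
(2,2) = 16 − 9 = 7 completes the 16 across.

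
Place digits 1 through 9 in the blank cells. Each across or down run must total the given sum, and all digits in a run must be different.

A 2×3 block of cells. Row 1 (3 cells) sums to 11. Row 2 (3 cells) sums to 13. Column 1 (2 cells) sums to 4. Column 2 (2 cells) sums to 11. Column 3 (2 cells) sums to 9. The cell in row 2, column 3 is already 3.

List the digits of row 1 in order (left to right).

3 2 6

4 in 2 cells must be {1,3}.
(1,3) = 9 − 3 = 6 completes the 9 down.
(2,1) = 1: the only remaining digit allowed by both the 13 across and the 4 down.
(2,2) = 13 − 4 = 9 completes the 13 across.
(1,1) = 4 − 1 = 3 completes the 4 down.
(1,2) = 11 − 9 = 2 completes the 11 across.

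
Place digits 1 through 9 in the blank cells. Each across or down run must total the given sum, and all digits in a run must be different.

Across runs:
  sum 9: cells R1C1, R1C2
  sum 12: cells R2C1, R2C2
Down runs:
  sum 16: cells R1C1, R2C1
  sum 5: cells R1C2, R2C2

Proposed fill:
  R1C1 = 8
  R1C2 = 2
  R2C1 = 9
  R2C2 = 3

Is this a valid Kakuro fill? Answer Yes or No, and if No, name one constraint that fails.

No — the down run R1C1–R2C1 sums to 17, not 16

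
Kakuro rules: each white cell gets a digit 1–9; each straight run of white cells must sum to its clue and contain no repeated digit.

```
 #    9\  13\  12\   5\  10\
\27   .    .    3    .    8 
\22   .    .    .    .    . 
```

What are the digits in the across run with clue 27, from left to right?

5 7 3 4 8

R2C3 = 12 − 3 = 9 completes the 12 down.
R2C5 = 10 − 8 = 2 completes the 10 down.
Nothing is forced directly, so branch on R2C2, whose candidates are 4 or 6 or 7. If R2C2 = 4: that forces R1C2 = 9, R2C4 = 1, after which R1C4 would have to be in {1,2,5,6} for the 27 across but in {4} for the 5 down — contradiction. If R2C2 = 7: that forces R1C2 = 6, R1C4 = 1, after which R2C4 would have to be in {1,3} for the 22 across but in {4} for the 5 down — contradiction. So R2C2 = 6.
R1C2 = 13 − 6 = 7 completes the 13 down.
Given what's placed, R1C4 must be 4 to fit the 27 across and 5 down.
R2C4 = 5 − 4 = 1 completes the 5 down.
R1C1 = 27 − 22 = 5 completes the 27 across.
R2C1 = 22 − 18 = 4 completes the 22 across.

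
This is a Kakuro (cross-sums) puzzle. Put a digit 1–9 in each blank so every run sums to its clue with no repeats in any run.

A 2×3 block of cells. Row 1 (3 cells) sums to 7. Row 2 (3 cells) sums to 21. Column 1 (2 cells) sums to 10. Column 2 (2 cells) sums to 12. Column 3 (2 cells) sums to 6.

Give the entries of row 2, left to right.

9 8 4

7 in 3 cells must be {1,2,4}.
The 7 across and the 12 down share only 4, so (1,2) = 4.
(2,2) = 12 − 4 = 8 completes the 12 down.
Given what's placed, (2,3) must be 4 to fit the 21 across and 6 down.
(1,3) = 6 − 4 = 2 completes the 6 down.
(2,1) = 21 − 12 = 9 completes the 21 across.
(1,1) = 7 − 6 = 1 completes the 7 across.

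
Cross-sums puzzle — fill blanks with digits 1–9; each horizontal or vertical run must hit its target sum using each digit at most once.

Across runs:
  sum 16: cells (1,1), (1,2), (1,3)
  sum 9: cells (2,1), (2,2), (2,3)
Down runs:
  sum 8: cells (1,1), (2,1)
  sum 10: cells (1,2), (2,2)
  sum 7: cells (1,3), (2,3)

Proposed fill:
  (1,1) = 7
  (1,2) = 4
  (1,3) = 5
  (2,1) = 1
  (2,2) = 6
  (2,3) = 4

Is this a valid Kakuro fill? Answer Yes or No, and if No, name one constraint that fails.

No — the across run (2,1)–(2,3) sums to 11, not 9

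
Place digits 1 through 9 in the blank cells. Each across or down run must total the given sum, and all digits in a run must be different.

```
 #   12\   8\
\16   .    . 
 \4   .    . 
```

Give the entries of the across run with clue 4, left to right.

3 1

16 in 2 cells must be {7,9}; 4 in 2 cells must be {1,3}.
The 16 across and the 8 down share only 7, so R1C2 = 7.
The 4 across and the 12 down share only 3, so R2C1 = 3.
R2C2 = 4 − 3 = 1 completes the 4 across.
R1C1 = 16 − 7 = 9 completes the 16 across.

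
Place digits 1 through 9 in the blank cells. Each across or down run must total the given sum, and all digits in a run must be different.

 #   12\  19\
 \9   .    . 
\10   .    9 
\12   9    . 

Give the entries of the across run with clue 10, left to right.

1 9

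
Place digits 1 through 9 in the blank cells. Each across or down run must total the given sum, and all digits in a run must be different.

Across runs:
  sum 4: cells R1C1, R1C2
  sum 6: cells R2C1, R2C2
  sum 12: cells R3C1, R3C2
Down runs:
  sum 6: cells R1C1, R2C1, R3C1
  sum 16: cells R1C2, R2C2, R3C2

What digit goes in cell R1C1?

1

4 in 2 cells must be {1,3}; 6 in 3 cells must be {1,2,3}.
The 12 across and the 6 down share only 3, so R3C1 = 3.
R3C2 = 12 − 3 = 9 completes the 12 across.
Given what's placed, R1C1 must be 1 to fit the 4 across and 6 down.
R1C2 = 4 − 1 = 3 completes the 4 across.
R2C1 = 6 − 4 = 2 completes the 6 down.
R2C2 = 6 − 2 = 4 completes the 6 across.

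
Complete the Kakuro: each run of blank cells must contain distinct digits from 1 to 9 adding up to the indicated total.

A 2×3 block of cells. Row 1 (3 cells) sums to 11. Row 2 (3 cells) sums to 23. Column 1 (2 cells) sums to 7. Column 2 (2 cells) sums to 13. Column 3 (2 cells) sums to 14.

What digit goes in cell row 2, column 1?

23 in 3 cells must be {6,8,9}.
The 23 across and the 7 down share only 6, so (2,1) = 6.
(1,1) = 7 − 6 = 1 completes the 7 down.
Nothing is forced directly, so branch on (1,3), whose candidates are 6 or 8. If (1,3) = 8: then (1,2) would have to be in {2} for the 11 across but in {4,5,6,7,8,9} for the 13 down — contradiction. So (1,3) = 6.
(1,2) = 11 − 7 = 4 completes the 11 across.
(2,2) = 13 − 4 = 9 completes the 13 down.
(2,3) = 23 − 15 = 8 completes the 23 across.

6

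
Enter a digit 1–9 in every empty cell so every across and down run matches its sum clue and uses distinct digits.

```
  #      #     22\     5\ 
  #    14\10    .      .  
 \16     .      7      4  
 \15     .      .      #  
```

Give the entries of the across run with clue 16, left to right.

5 7 4

R1C3 = 5 − 4 = 1 completes the 5 down.
R2C1 = 16 − 11 = 5 completes the 16 across.
R3C1 = 14 − 5 = 9 completes the 14 down.
R3C2 = 15 − 9 = 6 completes the 15 across.
R1C2 = 10 − 1 = 9 completes the 10 across.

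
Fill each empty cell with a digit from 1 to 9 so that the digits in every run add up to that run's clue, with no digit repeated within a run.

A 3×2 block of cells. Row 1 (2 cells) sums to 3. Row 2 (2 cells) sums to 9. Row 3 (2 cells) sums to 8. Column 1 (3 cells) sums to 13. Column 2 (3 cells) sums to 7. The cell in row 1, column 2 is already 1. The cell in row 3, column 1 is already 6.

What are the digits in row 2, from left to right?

5, 4

3 in 2 cells must be {1,2}; 7 in 3 cells must be {1,2,4}.
(1,1) = 3 − 1 = 2 completes the 3 across.
(2,1) = 13 − 8 = 5 completes the 13 down.
(2,2) = 9 − 5 = 4 completes the 9 across.
(3,2) = 8 − 6 = 2 completes the 8 across.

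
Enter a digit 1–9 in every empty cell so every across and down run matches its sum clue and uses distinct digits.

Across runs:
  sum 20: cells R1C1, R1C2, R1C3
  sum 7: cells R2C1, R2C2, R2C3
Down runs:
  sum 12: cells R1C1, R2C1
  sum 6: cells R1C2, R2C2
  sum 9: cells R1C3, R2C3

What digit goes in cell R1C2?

5

7 in 3 cells must be {1,2,4}.
The 7 across and the 12 down share only 4, so R2C1 = 4.
R1C1 = 12 − 4 = 8 completes the 12 down.
Given what's placed, R1C2 must be 5 to fit the 20 across and 6 down.
R1C3 = 20 − 13 = 7 completes the 20 across.
R2C2 = 6 − 5 = 1 completes the 6 down.
R2C3 = 7 − 5 = 2 completes the 7 across.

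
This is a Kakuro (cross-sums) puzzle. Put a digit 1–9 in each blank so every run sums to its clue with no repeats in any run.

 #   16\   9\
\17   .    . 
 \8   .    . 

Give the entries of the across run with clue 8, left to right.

17 in 2 cells must be {8,9}; 16 in 2 cells must be {7,9}.
The 17 across and the 16 down share only 9, so R1C1 = 9.
R1C2 = 17 − 9 = 8 completes the 17 across.
R2C1 = 16 − 9 = 7 completes the 16 down.
R2C2 = 8 − 7 = 1 completes the 8 across.

7 1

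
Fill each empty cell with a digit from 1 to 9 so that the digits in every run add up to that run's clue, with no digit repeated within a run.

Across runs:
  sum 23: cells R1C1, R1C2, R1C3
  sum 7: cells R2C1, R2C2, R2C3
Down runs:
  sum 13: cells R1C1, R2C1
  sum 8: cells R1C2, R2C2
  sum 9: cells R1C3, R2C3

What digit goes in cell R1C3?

8

23 in 3 cells must be {6,8,9}; 7 in 3 cells must be {1,2,4}.
The 23 across and the 8 down share only 6, so R1C2 = 6.
Given what's placed, R1C3 must be 8 to fit the 23 across and 9 down.
R2C1 = 4: only digit in both the 7-across and 13-down candidate sets.
R2C2 = 8 − 6 = 2 completes the 8 down.
R2C3 = 7 − 6 = 1 completes the 7 across.
R1C1 = 23 − 14 = 9 completes the 23 across.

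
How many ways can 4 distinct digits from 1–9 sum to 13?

3

4 distinct digits from 1–9 sum between 10 and 30.
Enumerating: {1,2,3,7}, {1,2,4,6}, {1,3,4,5}.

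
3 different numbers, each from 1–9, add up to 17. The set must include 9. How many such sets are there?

3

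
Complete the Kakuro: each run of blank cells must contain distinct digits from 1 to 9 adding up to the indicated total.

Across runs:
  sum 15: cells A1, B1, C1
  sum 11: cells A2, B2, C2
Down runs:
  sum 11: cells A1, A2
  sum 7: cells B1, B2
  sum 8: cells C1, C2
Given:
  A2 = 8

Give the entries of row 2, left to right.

8, 2, 1

A1 = 11 − 8 = 3 completes the 11 down.
Nothing is forced directly, so branch on B1, whose candidates are 4 or 5. If B1 = 4: then C1 would have to be in {8} for the 15 across but in {1,2,3,5,6,7} for the 8 down — contradiction. So B1 = 5.
C1 = 15 − 8 = 7 completes the 15 across.
B2 = 7 − 5 = 2 completes the 7 down.
C2 = 11 − 10 = 1 completes the 11 across.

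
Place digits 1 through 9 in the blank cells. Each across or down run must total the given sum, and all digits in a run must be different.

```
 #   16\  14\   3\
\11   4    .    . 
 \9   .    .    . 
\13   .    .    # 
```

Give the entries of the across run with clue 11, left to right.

3 in 2 cells must be {1,2}.
No cell is forced outright now. R1C3 can only be 1 or 2 (the digits allowed by both its 11 across and its 3 down). If R1C3 = 1: that forces R1C2 = 6, R2C3 = 2, R2C1 = 3, after which R2C2 would have to be in {4} for the 9 across but in {1,3,5,7} for the 14 down — contradiction. So R1C3 = 2.
R1C2 = 11 − 6 = 5 completes the 11 across.
R2C3 = 3 − 2 = 1 completes the 3 down.
Nothing is forced directly, so branch on R2C1, whose candidates are 3 or 5. If R2C1 = 3: then R2C2 would have to be in {5} for the 9 across but in {1,2,3,6,7,8} for the 14 down — contradiction. So R2C1 = 5.
R2C2 = 9 − 6 = 3 completes the 9 across.
R3C1 = 16 − 9 = 7 completes the 16 down.
R3C2 = 13 − 7 = 6 completes the 13 across.

4, 5, 2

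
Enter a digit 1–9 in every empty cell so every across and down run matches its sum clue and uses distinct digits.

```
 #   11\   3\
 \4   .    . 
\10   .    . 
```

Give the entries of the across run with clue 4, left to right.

3 1

4 in 2 cells must be {1,3}; 3 in 2 cells must be {1,2}.
The 4 across and the 11 down share only 3, so R1C1 = 3.
R1C2 = 4 − 3 = 1 completes the 4 across.
R2C1 = 11 − 3 = 8 completes the 11 down.
R2C2 = 10 − 8 = 2 completes the 10 across.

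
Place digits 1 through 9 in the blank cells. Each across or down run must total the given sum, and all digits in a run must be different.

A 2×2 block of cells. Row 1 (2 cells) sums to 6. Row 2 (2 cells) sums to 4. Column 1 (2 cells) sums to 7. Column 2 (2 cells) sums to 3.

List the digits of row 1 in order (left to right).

4, 2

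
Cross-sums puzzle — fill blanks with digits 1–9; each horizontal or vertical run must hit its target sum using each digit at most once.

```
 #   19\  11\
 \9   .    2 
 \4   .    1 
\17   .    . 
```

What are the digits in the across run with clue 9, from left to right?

7 2

4 in 2 cells must be {1,3}; 17 in 2 cells must be {8,9}.
R1C1 = 9 − 2 = 7 completes the 9 across.
R2C1 = 4 − 1 = 3 completes the 4 across.
R3C1 = 19 − 10 = 9 completes the 19 down.
R3C2 = 17 − 9 = 8 completes the 17 across.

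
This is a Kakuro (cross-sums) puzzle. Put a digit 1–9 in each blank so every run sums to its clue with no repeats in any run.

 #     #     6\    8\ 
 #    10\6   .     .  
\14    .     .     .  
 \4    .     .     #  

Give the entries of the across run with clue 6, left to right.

4 in 2 cells must be {1,3}; 6 in 3 cells must be {1,2,3}.
Nothing is forced directly, so branch on R1C2, whose candidates are 1 or 2. If R1C2 = 2: then R1C3 would have to be in {4} for the 6 across but in {1,2,3,5,6,7} for the 8 down — contradiction. So R1C2 = 1.
R1C3 = 6 − 1 = 5 completes the 6 across.
R2C3 = 8 − 5 = 3 completes the 8 down.
R3C2 = 3: the only remaining digit allowed by both the 4 across and the 6 down.
R2C2 = 6 − 4 = 2 completes the 6 down.
R3C1 = 4 − 3 = 1 completes the 4 across.
R2C1 = 14 − 5 = 9 completes the 14 across.

1 5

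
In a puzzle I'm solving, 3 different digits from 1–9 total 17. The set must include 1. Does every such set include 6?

No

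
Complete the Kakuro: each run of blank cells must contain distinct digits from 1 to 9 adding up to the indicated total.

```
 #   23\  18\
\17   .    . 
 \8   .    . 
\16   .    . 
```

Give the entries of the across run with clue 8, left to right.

6, 2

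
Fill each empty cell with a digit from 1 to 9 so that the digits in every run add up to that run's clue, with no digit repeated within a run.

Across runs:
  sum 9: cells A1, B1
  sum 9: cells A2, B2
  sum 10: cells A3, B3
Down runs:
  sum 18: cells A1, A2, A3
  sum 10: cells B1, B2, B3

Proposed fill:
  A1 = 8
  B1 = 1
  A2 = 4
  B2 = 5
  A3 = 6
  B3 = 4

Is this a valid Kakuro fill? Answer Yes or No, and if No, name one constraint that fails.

Yes

Across: 8+1=9; 4+5=9; 6+4=10. Down: 8+4+6=18; 1+5+4=10. No digit repeats within any run.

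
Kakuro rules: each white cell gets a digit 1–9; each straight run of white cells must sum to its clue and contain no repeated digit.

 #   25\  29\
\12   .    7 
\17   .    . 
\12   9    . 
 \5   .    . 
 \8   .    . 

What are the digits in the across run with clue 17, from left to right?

17 in 2 cells must be {8,9}.
R1C1 = 12 − 7 = 5 completes the 12 across.
Given what's placed, R2C1 must be 8 to fit the 17 across and 25 down.
R2C2 = 17 − 8 = 9 completes the 17 across.

8 9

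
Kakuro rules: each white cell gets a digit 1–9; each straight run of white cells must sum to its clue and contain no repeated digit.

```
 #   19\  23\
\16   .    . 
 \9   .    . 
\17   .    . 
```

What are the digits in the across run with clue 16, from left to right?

7 9

16 in 2 cells must be {7,9}; 17 in 2 cells must be {8,9}; 23 in 3 cells must be {6,8,9}.
The 16 across and the 23 down share only 9, so R1C2 = 9.
Given what's placed, R3C2 must be 8 to fit the 17 across and 23 down.
R1C1 = 16 − 9 = 7 completes the 16 across.
R2C2 = 23 − 17 = 6 completes the 23 down.
R3C1 = 17 − 8 = 9 completes the 17 across.
R2C1 = 9 − 6 = 3 completes the 9 across.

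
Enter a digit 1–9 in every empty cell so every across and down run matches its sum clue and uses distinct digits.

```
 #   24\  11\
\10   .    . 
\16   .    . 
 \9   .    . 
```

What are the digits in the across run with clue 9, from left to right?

8 1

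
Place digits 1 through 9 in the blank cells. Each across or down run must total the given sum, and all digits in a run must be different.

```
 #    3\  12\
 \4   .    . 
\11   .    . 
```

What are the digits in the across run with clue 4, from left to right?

4 in 2 cells must be {1,3}; 3 in 2 cells must be {1,2}.
The 4 across and the 3 down share only 1, so R1C1 = 1.
R1C2 = 4 − 1 = 3 completes the 4 across.
R2C1 = 3 − 1 = 2 completes the 3 down.
R2C2 = 11 − 2 = 9 completes the 11 across.

1, 3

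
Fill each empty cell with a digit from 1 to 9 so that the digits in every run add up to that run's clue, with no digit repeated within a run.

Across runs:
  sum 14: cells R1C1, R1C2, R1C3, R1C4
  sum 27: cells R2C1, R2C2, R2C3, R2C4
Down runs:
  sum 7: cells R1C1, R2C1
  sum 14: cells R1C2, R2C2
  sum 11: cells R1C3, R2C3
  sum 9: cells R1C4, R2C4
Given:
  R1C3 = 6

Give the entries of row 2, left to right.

R1C2 = 5: the only remaining digit allowed by both the 14 across and the 14 down.
R2C2 = 14 − 5 = 9 completes the 14 down.
R2C3 = 11 − 6 = 5 completes the 11 down.
Given what's placed, R2C1 must be 6 to fit the 27 across and 7 down.
R2C4 = 27 − 20 = 7 completes the 27 across.
R1C1 = 7 − 6 = 1 completes the 7 down.
R1C4 = 14 − 12 = 2 completes the 14 across.

6 9 5 7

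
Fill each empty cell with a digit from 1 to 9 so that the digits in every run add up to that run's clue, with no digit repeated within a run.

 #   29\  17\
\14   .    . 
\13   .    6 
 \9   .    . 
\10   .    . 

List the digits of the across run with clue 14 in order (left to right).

9, 5

29 in 4 cells must be {5,7,8,9}.
R2C1 = 13 − 6 = 7 completes the 13 across.
Nothing is forced directly, so branch on R1C2, whose candidates are 5 or 8. If R1C2 = 8: then R1C1 would have to be in {6} for the 14 across but in {5,8,9} for the 29 down — contradiction. So R1C2 = 5.
R1C1 = 14 − 5 = 9 completes the 14 across.
R4C1 = 8: the only remaining digit allowed by both the 10 across and the 29 down.
R4C2 = 10 − 8 = 2 completes the 10 across.
R3C1 = 29 − 24 = 5 completes the 29 down.
R3C2 = 9 − 5 = 4 completes the 9 across.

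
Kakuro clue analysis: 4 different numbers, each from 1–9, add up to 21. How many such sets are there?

4 distinct digits from 1–9 sum between 10 and 30.

11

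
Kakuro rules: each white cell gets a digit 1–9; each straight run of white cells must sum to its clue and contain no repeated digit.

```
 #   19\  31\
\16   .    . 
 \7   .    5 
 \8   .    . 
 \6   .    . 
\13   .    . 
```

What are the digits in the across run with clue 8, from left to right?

16 in 2 cells must be {7,9}.
R2C1 = 7 − 5 = 2 completes the 7 across.
No cell is forced outright now. R4C2 can only be 2 or 4 (the digits allowed by both its 6 across and its 31 down). If R4C2 = 4: then R4C1 would have to be in {2} for the 6 across but in {1,3,4,5,6,7,8,9} for the 19 down — contradiction. So R4C2 = 2.
Given what's placed, R3C2 must be 7 to fit the 8 across and 31 down.
R4C1 = 6 − 2 = 4 completes the 6 across.
Given what's placed, R1C2 must be 9 to fit the 16 across and 31 down.
R3C1 = 8 − 7 = 1 completes the 8 across.

1 7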